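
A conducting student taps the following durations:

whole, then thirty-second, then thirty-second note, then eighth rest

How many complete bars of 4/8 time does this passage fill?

One bar of 4/8 = 16 thirty-second notes.
Working in thirty-second notes: whole = 32; thirty-second = 1; thirty-second note = 1; eighth rest = 4.
Sum: 32 + 1 + 1 + 4 = 38.
38 ÷ 16 = 2 complete bars with 6 left over.

2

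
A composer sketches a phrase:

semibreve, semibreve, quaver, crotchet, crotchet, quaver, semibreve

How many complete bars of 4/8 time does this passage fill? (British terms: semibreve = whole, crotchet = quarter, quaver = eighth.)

7

One bar of 4/8 = 4 eighth notes.
Each duration in eighth notes: semibreve = 8; semibreve = 8; quaver = 1; crotchet = 2; crotchet = 2; quaver = 1; semibreve = 8.
Altogether 8 + 8 + 1 + 2 + 2 + 1 + 8 = 30.
30 ÷ 4 = 7 complete bars with 2 left over.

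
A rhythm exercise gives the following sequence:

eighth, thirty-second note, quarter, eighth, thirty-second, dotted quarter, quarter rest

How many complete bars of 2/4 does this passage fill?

One bar of 2/4 = 16 thirty-second notes.
Express everything in thirty-second notes: eighth = 4; thirty-second note = 1; quarter = 8; eighth = 4; thirty-second = 1; dotted quarter = 12; quarter rest = 8.
Total: 4 + 1 + 8 + 4 + 1 + 12 + 8 = 38.
38 ÷ 16 = 2 complete bars with 6 left over.

2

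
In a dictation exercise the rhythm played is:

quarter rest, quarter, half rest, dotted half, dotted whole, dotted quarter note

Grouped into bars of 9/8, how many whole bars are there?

One bar of 9/8 = 9 eighth notes.
Express everything in eighth notes: quarter rest = 2; quarter = 2; half rest = 4; dotted half = 6; dotted whole = 12; dotted quarter note = 3.
Total: 2 + 2 + 4 + 6 + 12 + 3 = 29.
29 ÷ 9 = 3 complete bars with 2 left over.

3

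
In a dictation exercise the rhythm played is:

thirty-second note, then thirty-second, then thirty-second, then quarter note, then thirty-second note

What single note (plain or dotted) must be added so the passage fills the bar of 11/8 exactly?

whole note

The bar of 11/8 = 44 thirty-second notes.
Express everything in thirty-second notes: thirty-second note = 1; thirty-second = 1; thirty-second = 1; quarter note = 8; thirty-second note = 1.
Sum: 1 + 1 + 1 + 8 + 1 = 12.
Remaining: 44 − 12 = 32 thirty-second notes, which is a whole note.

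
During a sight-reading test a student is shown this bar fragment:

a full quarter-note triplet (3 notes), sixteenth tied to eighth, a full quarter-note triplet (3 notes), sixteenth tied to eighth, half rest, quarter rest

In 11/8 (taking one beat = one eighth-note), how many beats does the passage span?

17

One eighth-note beat = 2 sixteenth notes.
Each duration in sixteenth notes: a full quarter-note triplet (3 notes) (three triplet quarters span one half) = 8; sixteenth tied to eighth (sixteenth + eighth) = 3; a full quarter-note triplet (3 notes) (three triplet quarters span one half) = 8; sixteenth tied to eighth (sixteenth + eighth) = 3; half rest = 8; quarter rest = 4.
Altogether 8 + 3 + 8 + 3 + 8 + 4 = 34.
34 ÷ 2 = 17 beats.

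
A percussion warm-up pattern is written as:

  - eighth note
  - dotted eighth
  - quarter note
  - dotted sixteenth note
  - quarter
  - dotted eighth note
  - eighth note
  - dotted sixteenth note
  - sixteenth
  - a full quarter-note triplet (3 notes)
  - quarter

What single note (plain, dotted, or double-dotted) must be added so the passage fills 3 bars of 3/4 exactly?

eighth note

3 bars of 3/4 = 72 thirty-second notes.
Express everything in thirty-second notes: eighth note = 4; dotted eighth = 6; quarter note = 8; dotted sixteenth note = 3; quarter = 8; dotted eighth note = 6; eighth note = 4; dotted sixteenth note = 3; sixteenth = 2; a full quarter-note triplet (3 notes) (three triplet quarters span one half) = 16; quarter = 8.
Total: 4 + 6 + 8 + 3 + 8 + 6 + 4 + 3 + 2 + 16 + 8 = 68.
Remaining: 72 − 68 = 4 thirty-second notes, which is a eighth note.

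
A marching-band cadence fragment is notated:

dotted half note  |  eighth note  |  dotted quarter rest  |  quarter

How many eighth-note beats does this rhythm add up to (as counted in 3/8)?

One eighth-note beat = 2 sixteenth notes.
Express everything in sixteenth notes: dotted half note = 12; eighth note = 2; dotted quarter rest = 6; quarter = 4.
Sum: 12 + 2 + 6 + 4 = 24.
24 ÷ 2 = 12 beats.

12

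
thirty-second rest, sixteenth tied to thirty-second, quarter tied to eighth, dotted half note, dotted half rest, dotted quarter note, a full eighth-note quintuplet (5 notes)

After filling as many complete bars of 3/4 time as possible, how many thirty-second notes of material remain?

One bar of 3/4 = 24 thirty-second notes.
Convert each value to thirty-second notes: thirty-second rest = 1; sixteenth tied to thirty-second (sixteenth + thirty-second) = 3; quarter tied to eighth (quarter + eighth) = 12; dotted half note = 24; dotted half rest = 24; dotted quarter note = 12; a full eighth-note quintuplet (5 notes) (five quintuplet eighths span one half) = 16.
Adding: 1 + 3 + 12 + 24 + 24 + 12 + 16 = 92.
92 ÷ 24 = 3 complete bars with 20 thirty-second notes remaining.

20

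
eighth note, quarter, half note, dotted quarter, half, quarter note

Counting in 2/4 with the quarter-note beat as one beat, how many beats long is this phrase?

8

One quarter-note beat = 2 eighth notes.
Each duration in eighth notes: eighth note = 1; quarter = 2; half note = 4; dotted quarter = 3; half = 4; quarter note = 2.
Altogether 1 + 2 + 4 + 3 + 4 + 2 = 16.
16 ÷ 2 = 8 beats.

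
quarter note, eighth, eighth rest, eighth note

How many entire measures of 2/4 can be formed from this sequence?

1

One bar of 2/4 = 4 eighth notes.
Working in eighth notes: quarter note = 2; eighth = 1; eighth rest = 1; eighth note = 1.
Sum: 2 + 1 + 1 + 1 = 5.
5 ÷ 4 = 1 complete bar with 1 left over.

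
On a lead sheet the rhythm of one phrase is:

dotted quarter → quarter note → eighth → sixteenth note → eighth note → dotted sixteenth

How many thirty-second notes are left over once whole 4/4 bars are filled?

One bar of 4/4 = 32 thirty-second notes.
In thirty-second notes: dotted quarter = 12; quarter note = 8; eighth = 4; sixteenth note = 2; eighth note = 4; dotted sixteenth = 3.
Total: 12 + 8 + 4 + 2 + 4 + 3 = 33.
33 ÷ 32 = 1 complete bar with 1 thirty-second note remaining.

1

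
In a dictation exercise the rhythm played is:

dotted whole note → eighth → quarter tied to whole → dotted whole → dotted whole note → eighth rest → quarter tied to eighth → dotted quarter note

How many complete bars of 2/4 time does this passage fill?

One bar of 2/4 = 4 eighth notes.
Express everything in eighth notes: dotted whole note = 12; eighth = 1; quarter tied to whole (quarter + whole) = 10; dotted whole = 12; dotted whole note = 12; eighth rest = 1; quarter tied to eighth (quarter + eighth) = 3; dotted quarter note = 3.
Adding: 12 + 1 + 10 + 12 + 12 + 1 + 3 + 3 = 54.
54 ÷ 4 = 13 complete bars with 2 left over.

13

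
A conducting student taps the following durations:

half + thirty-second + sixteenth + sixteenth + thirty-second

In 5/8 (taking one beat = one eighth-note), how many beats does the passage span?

One eighth-note beat = 4 thirty-second notes.
Each duration in thirty-second notes: half = 16; thirty-second = 1; sixteenth = 2; sixteenth = 2; thirty-second = 1.
Total: 16 + 1 + 2 + 2 + 1 = 22.
22 ÷ 4 = 5.5 beats.

5.5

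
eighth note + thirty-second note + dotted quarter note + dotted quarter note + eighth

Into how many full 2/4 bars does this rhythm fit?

2

One bar of 2/4 = 16 thirty-second notes.
Express everything in thirty-second notes: eighth note = 4; thirty-second note = 1; dotted quarter note = 12; dotted quarter note = 12; eighth = 4.
Sum: 4 + 1 + 12 + 12 + 4 = 33.
33 ÷ 16 = 2 complete bars with 1 left over.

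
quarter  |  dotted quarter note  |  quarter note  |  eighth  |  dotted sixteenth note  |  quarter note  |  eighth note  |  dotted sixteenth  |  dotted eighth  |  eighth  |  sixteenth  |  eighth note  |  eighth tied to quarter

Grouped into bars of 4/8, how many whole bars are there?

One bar of 4/8 = 16 thirty-second notes.
Each duration in thirty-second notes: quarter = 8; dotted quarter note = 12; quarter note = 8; eighth = 4; dotted sixteenth note = 3; quarter note = 8; eighth note = 4; dotted sixteenth = 3; dotted eighth = 6; eighth = 4; sixteenth = 2; eighth note = 4; eighth tied to quarter (eighth + quarter) = 12.
Sum: 8 + 12 + 8 + 4 + 3 + 8 + 4 + 3 + 6 + 4 + 2 + 4 + 12 = 78.
78 ÷ 16 = 4 complete bars with 14 left over.

4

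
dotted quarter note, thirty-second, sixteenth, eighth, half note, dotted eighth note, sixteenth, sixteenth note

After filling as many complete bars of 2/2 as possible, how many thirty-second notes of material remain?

One bar of 2/2 = 32 thirty-second notes.
Express everything in thirty-second notes: dotted quarter note = 12; thirty-second = 1; sixteenth = 2; eighth = 4; half note = 16; dotted eighth note = 6; sixteenth = 2; sixteenth note = 2.
Sum: 12 + 1 + 2 + 4 + 16 + 6 + 2 + 2 = 45.
45 ÷ 32 = 1 complete bar with 13 thirty-second notes remaining.

13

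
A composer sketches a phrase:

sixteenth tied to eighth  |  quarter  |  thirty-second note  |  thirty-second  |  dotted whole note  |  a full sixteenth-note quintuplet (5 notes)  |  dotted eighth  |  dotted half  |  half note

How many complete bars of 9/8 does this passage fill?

One bar of 9/8 = 36 thirty-second notes.
Express everything in thirty-second notes: sixteenth tied to eighth (sixteenth + eighth) = 6; quarter = 8; thirty-second note = 1; thirty-second = 1; dotted whole note = 48; a full sixteenth-note quintuplet (5 notes) (five quintuplet sixteenths span one quarter) = 8; dotted eighth = 6; dotted half = 24; half note = 16.
Sum: 6 + 8 + 1 + 1 + 48 + 8 + 6 + 24 + 16 = 118.
118 ÷ 36 = 3 complete bars with 10 left over.

3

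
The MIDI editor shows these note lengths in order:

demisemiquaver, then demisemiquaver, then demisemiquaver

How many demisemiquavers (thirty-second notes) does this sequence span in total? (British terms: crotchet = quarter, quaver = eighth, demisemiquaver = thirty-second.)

In thirty-second notes: demisemiquaver = 1; demisemiquaver = 1; demisemiquaver = 1.
Total: 1 + 1 + 1 = 3 thirty-second notes.

3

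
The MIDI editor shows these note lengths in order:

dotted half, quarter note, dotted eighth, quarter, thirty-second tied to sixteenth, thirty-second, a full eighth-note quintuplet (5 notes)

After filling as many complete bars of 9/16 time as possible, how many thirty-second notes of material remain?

One bar of 9/16 = 18 thirty-second notes.
Convert each value to thirty-second notes: dotted half = 24; quarter note = 8; dotted eighth = 6; quarter = 8; thirty-second tied to sixteenth (thirty-second + sixteenth) = 3; thirty-second = 1; a full eighth-note quintuplet (5 notes) (five quintuplet eighths span one half) = 16.
Total: 24 + 8 + 6 + 8 + 3 + 1 + 16 = 66.
66 ÷ 18 = 3 complete bars with 12 thirty-second notes remaining.

12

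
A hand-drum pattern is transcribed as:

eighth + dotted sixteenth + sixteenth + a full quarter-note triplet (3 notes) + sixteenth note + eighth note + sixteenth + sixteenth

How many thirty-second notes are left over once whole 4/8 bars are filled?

One bar of 4/8 = 16 thirty-second notes.
Working in thirty-second notes: eighth = 4; dotted sixteenth = 3; sixteenth = 2; a full quarter-note triplet (3 notes) (three triplet quarters span one half) = 16; sixteenth note = 2; eighth note = 4; sixteenth = 2; sixteenth = 2.
Sum: 4 + 3 + 2 + 16 + 2 + 4 + 2 + 2 = 35.
35 ÷ 16 = 2 complete bars with 3 thirty-second notes remaining.

3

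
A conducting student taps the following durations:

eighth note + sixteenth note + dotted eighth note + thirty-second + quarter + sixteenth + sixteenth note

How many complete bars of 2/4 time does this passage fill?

One bar of 2/4 = 16 thirty-second notes.
Express everything in thirty-second notes: eighth note = 4; sixteenth note = 2; dotted eighth note = 6; thirty-second = 1; quarter = 8; sixteenth = 2; sixteenth note = 2.
Adding: 4 + 2 + 6 + 1 + 8 + 2 + 2 = 25.
25 ÷ 16 = 1 complete bar with 9 left over.

1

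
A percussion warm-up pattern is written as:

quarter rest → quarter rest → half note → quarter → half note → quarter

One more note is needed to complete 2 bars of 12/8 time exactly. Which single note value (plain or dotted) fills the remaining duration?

2 bars of 12/8 = 12 quarter notes.
Express everything in quarter notes: quarter rest = 1; quarter rest = 1; half note = 2; quarter = 1; half note = 2; quarter = 1.
Altogether 1 + 1 + 2 + 1 + 2 + 1 = 8.
Remaining: 12 − 8 = 4 quarter notes, which is a whole note.

whole note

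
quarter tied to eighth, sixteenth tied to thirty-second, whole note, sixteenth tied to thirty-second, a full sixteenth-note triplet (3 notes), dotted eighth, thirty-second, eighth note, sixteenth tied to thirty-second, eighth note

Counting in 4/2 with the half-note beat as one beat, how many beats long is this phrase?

4.5

One half-note beat = 16 thirty-second notes.
Convert each value to thirty-second notes: quarter tied to eighth (quarter + eighth) = 12; sixteenth tied to thirty-second (sixteenth + thirty-second) = 3; whole note = 32; sixteenth tied to thirty-second (sixteenth + thirty-second) = 3; a full sixteenth-note triplet (3 notes) (three triplet sixteenths span one eighth) = 4; dotted eighth = 6; thirty-second = 1; eighth note = 4; sixteenth tied to thirty-second (sixteenth + thirty-second) = 3; eighth note = 4.
Adding: 12 + 3 + 32 + 3 + 4 + 6 + 1 + 4 + 3 + 4 = 72.
72 ÷ 16 = 4.5 beats.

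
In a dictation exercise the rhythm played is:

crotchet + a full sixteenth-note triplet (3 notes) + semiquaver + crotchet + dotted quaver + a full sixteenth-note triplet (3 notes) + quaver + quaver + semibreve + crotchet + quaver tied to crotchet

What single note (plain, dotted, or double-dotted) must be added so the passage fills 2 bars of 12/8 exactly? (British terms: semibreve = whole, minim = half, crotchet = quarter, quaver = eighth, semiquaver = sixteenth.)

eighth note

2 bars of 12/8 = 48 sixteenth notes.
Working in sixteenth notes: crotchet = 4; a full sixteenth-note triplet (3 notes) (three triplet sixteenths span one eighth) = 2; semiquaver = 1; crotchet = 4; dotted quaver = 3; a full sixteenth-note triplet (3 notes) (three triplet sixteenths span one eighth) = 2; quaver = 2; quaver = 2; semibreve = 16; crotchet = 4; quaver tied to crotchet (quaver + crotchet) = 6.
Total: 4 + 2 + 1 + 4 + 3 + 2 + 2 + 2 + 16 + 4 + 6 = 46.
Remaining: 48 − 46 = 2 sixteenth notes, which is a eighth note.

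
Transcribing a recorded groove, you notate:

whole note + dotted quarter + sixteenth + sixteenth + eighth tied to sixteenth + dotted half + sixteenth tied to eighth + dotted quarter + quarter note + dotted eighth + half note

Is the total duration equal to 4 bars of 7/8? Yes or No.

No

One bar of 7/8 = 14 sixteenth notes, so 4 bars = 56.
Express everything in sixteenth notes: whole note = 16; dotted quarter = 6; sixteenth = 1; sixteenth = 1; eighth tied to sixteenth (eighth + sixteenth) = 3; dotted half = 12; sixteenth tied to eighth (sixteenth + eighth) = 3; dotted quarter = 6; quarter note = 4; dotted eighth = 3; half note = 8.
Total: 16 + 6 + 1 + 1 + 3 + 12 + 3 + 6 + 4 + 3 + 8 = 63.
63 exceeds 56, so the answer is No.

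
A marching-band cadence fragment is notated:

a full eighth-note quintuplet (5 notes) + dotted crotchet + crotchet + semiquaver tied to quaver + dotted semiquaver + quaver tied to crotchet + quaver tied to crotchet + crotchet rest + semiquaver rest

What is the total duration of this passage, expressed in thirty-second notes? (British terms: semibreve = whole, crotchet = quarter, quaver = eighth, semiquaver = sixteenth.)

Working in thirty-second notes: a full eighth-note quintuplet (5 notes) (five quintuplet eighths span one half) = 16; dotted crotchet = 12; crotchet = 8; semiquaver tied to quaver (semiquaver + quaver) = 6; dotted semiquaver = 3; quaver tied to crotchet (quaver + crotchet) = 12; quaver tied to crotchet (quaver + crotchet) = 12; crotchet rest = 8; semiquaver rest = 2.
Sum: 16 + 12 + 8 + 6 + 3 + 12 + 12 + 8 + 2 = 79 thirty-second notes.

79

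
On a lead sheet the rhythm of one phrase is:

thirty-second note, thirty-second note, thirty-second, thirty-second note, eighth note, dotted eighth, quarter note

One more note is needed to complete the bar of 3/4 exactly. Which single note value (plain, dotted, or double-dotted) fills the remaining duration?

sixteenth note

The bar of 3/4 = 24 thirty-second notes.
Convert each value to thirty-second notes: thirty-second note = 1; thirty-second note = 1; thirty-second = 1; thirty-second note = 1; eighth note = 4; dotted eighth = 6; quarter note = 8.
Total: 1 + 1 + 1 + 1 + 4 + 6 + 8 = 22.
Remaining: 24 − 22 = 2 thirty-second notes, which is a sixteenth note.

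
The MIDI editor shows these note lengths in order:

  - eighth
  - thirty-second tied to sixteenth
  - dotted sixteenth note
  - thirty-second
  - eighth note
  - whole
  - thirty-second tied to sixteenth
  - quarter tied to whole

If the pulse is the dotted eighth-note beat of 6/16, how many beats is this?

15

One dotted eighth-note beat = 6 thirty-second notes.
Convert each value to thirty-second notes: eighth = 4; thirty-second tied to sixteenth (thirty-second + sixteenth) = 3; dotted sixteenth note = 3; thirty-second = 1; eighth note = 4; whole = 32; thirty-second tied to sixteenth (thirty-second + sixteenth) = 3; quarter tied to whole (quarter + whole) = 40.
Altogether 4 + 3 + 3 + 1 + 4 + 32 + 3 + 40 = 90.
90 ÷ 6 = 15 beats.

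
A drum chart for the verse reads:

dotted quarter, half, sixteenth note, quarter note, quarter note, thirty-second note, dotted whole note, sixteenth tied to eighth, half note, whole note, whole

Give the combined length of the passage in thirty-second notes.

Express everything in thirty-second notes: dotted quarter = 12; half = 16; sixteenth note = 2; quarter note = 8; quarter note = 8; thirty-second note = 1; dotted whole note = 48; sixteenth tied to eighth (sixteenth + eighth) = 6; half note = 16; whole note = 32; whole = 32.
Total: 12 + 16 + 2 + 8 + 8 + 1 + 48 + 6 + 16 + 32 + 32 = 181 thirty-second notes.

181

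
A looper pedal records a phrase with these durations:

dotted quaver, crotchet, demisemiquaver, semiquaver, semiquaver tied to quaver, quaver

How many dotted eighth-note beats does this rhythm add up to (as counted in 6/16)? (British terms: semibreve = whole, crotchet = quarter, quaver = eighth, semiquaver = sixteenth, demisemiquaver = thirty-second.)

4.5

One dotted eighth-note beat = 6 thirty-second notes.
Express everything in thirty-second notes: dotted quaver = 6; crotchet = 8; demisemiquaver = 1; semiquaver = 2; semiquaver tied to quaver (semiquaver + quaver) = 6; quaver = 4.
Sum: 6 + 8 + 1 + 2 + 6 + 4 = 27.
27 ÷ 6 = 4.5 beats.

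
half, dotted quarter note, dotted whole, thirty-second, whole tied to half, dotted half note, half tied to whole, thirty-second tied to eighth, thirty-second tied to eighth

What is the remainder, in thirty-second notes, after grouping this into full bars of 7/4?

One bar of 7/4 = 56 thirty-second notes.
Each duration in thirty-second notes: half = 16; dotted quarter note = 12; dotted whole = 48; thirty-second = 1; whole tied to half (whole + half) = 48; dotted half note = 24; half tied to whole (half + whole) = 48; thirty-second tied to eighth (thirty-second + eighth) = 5; thirty-second tied to eighth (thirty-second + eighth) = 5.
Sum: 16 + 12 + 48 + 1 + 48 + 24 + 48 + 5 + 5 = 207.
207 ÷ 56 = 3 complete bars with 39 thirty-second notes remaining.

39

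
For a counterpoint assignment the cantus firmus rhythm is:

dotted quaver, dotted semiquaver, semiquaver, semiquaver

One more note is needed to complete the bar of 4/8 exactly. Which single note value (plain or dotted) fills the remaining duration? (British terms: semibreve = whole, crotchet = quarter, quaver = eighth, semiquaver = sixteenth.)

The bar of 4/8 = 16 thirty-second notes.
Convert each value to thirty-second notes: dotted quaver = 6; dotted semiquaver = 3; semiquaver = 2; semiquaver = 2.
Adding: 6 + 3 + 2 + 2 = 13.
Remaining: 16 − 13 = 3 thirty-second notes, which is a dotted sixteenth note.

dotted sixteenth note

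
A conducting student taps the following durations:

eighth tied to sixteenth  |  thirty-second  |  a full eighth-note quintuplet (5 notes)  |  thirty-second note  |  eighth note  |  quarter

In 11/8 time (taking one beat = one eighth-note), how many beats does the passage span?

One eighth-note beat = 4 thirty-second notes.
Each duration in thirty-second notes: eighth tied to sixteenth (eighth + sixteenth) = 6; thirty-second = 1; a full eighth-note quintuplet (5 notes) (five quintuplet eighths span one half) = 16; thirty-second note = 1; eighth note = 4; quarter = 8.
Total: 6 + 1 + 16 + 1 + 4 + 8 = 36.
36 ÷ 4 = 9 beats.

9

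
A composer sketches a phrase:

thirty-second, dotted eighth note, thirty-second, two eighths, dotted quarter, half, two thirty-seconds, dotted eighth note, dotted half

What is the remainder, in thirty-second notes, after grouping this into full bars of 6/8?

One bar of 6/8 = 24 thirty-second notes.
Each duration in thirty-second notes: thirty-second = 1; dotted eighth note = 6; thirty-second = 1; eighth = 4; eighth = 4; dotted quarter = 12; half = 16; thirty-second = 1; thirty-second = 1; dotted eighth note = 6; dotted half = 24.
Total: 1 + 6 + 1 + 4 + 4 + 12 + 16 + 1 + 1 + 6 + 24 = 76.
76 ÷ 24 = 3 complete bars with 4 thirty-second notes remaining.

4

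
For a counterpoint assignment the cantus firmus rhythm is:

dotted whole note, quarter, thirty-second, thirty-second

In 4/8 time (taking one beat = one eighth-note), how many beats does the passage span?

14.5

One eighth-note beat = 4 thirty-second notes.
In thirty-second notes: dotted whole note = 48; quarter = 8; thirty-second = 1; thirty-second = 1.
Altogether 48 + 8 + 1 + 1 = 58.
58 ÷ 4 = 14.5 beats.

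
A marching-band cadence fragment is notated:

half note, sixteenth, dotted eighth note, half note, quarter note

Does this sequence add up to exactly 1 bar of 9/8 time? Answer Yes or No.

No

One bar of 9/8 = 18 sixteenth notes.
Express everything in sixteenth notes: half note = 8; sixteenth = 1; dotted eighth note = 3; half note = 8; quarter note = 4.
Altogether 8 + 1 + 3 + 8 + 4 = 24.
24 exceeds 18, so the answer is No.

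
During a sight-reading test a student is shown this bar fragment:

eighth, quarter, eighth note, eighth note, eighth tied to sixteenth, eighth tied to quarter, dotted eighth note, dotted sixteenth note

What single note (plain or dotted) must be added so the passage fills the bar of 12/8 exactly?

thirty-second note

The bar of 12/8 = 48 thirty-second notes.
Working in thirty-second notes: eighth = 4; quarter = 8; eighth note = 4; eighth note = 4; eighth tied to sixteenth (eighth + sixteenth) = 6; eighth tied to quarter (eighth + quarter) = 12; dotted eighth note = 6; dotted sixteenth note = 3.
Total: 4 + 8 + 4 + 4 + 6 + 12 + 6 + 3 = 47.
Remaining: 48 − 47 = 1 thirty-second note, which is a thirty-second note.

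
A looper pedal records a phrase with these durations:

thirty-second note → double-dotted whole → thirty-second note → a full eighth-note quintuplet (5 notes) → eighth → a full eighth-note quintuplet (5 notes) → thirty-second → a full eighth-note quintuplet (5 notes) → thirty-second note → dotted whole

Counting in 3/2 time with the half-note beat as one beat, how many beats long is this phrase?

One half-note beat = 16 thirty-second notes.
In thirty-second notes: thirty-second note = 1; double-dotted whole = 56; thirty-second note = 1; a full eighth-note quintuplet (5 notes) (five quintuplet eighths span one half) = 16; eighth = 4; a full eighth-note quintuplet (5 notes) (five quintuplet eighths span one half) = 16; thirty-second = 1; a full eighth-note quintuplet (5 notes) (five quintuplet eighths span one half) = 16; thirty-second note = 1; dotted whole = 48.
Total: 1 + 56 + 1 + 16 + 4 + 16 + 1 + 16 + 1 + 48 = 160.
160 ÷ 16 = 10 beats.

10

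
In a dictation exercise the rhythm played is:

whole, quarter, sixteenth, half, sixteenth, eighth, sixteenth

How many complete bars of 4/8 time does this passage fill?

4

One bar of 4/8 = 8 sixteenth notes.
In sixteenth notes: whole = 16; quarter = 4; sixteenth = 1; half = 8; sixteenth = 1; eighth = 2; sixteenth = 1.
Adding: 16 + 4 + 1 + 8 + 1 + 2 + 1 = 33.
33 ÷ 8 = 4 complete bars with 1 left over.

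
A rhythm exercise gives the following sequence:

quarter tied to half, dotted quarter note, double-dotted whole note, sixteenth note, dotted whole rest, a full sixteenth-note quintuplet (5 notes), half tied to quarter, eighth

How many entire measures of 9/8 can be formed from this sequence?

4

One bar of 9/8 = 18 sixteenth notes.
In sixteenth notes: quarter tied to half (quarter + half) = 12; dotted quarter note = 6; double-dotted whole note = 28; sixteenth note = 1; dotted whole rest = 24; a full sixteenth-note quintuplet (5 notes) (five quintuplet sixteenths span one quarter) = 4; half tied to quarter (half + quarter) = 12; eighth = 2.
Altogether 12 + 6 + 28 + 1 + 24 + 4 + 12 + 2 = 89.
89 ÷ 18 = 4 complete bars with 17 left over.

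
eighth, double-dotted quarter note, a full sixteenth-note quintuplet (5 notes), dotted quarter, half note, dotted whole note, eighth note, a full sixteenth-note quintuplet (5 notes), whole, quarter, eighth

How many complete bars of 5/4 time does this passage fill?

One bar of 5/4 = 20 sixteenth notes.
Express everything in sixteenth notes: eighth = 2; double-dotted quarter note = 7; a full sixteenth-note quintuplet (5 notes) (five quintuplet sixteenths span one quarter) = 4; dotted quarter = 6; half note = 8; dotted whole note = 24; eighth note = 2; a full sixteenth-note quintuplet (5 notes) (five quintuplet sixteenths span one quarter) = 4; whole = 16; quarter = 4; eighth = 2.
Altogether 2 + 7 + 4 + 6 + 8 + 24 + 2 + 4 + 16 + 4 + 2 = 79.
79 ÷ 20 = 3 complete bars with 19 left over.

3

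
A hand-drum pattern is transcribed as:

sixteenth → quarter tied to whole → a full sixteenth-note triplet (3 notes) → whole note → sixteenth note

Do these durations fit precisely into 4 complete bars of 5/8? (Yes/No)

One bar of 5/8 = 10 sixteenth notes, so 4 bars = 40.
Express everything in sixteenth notes: sixteenth = 1; quarter tied to whole (quarter + whole) = 20; a full sixteenth-note triplet (3 notes) (three triplet sixteenths span one eighth) = 2; whole note = 16; sixteenth note = 1.
Altogether 1 + 20 + 2 + 16 + 1 = 40.
40 equals 40, so the answer is Yes.

Yes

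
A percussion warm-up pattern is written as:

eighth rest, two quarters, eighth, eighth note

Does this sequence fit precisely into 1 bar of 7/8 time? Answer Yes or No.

Yes

One bar of 7/8 = 7 eighth notes.
In eighth notes: eighth rest = 1; quarter = 2; quarter = 2; eighth = 1; eighth note = 1.
Altogether 1 + 2 + 2 + 1 + 1 = 7.
7 equals 7, so the answer is Yes.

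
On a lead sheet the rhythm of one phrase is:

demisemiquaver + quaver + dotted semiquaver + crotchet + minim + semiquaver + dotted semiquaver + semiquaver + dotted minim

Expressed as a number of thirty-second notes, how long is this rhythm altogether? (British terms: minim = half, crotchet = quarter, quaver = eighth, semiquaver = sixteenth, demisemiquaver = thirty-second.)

63

Working in thirty-second notes: demisemiquaver = 1; quaver = 4; dotted semiquaver = 3; crotchet = 8; minim = 16; semiquaver = 2; dotted semiquaver = 3; semiquaver = 2; dotted minim = 24.
Total: 1 + 4 + 3 + 8 + 16 + 2 + 3 + 2 + 24 = 63 thirty-second notes.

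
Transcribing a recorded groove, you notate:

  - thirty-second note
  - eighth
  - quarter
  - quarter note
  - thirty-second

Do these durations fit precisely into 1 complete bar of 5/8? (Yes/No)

One bar of 5/8 = 20 thirty-second notes.
Express everything in thirty-second notes: thirty-second note = 1; eighth = 4; quarter = 8; quarter note = 8; thirty-second = 1.
Sum: 1 + 4 + 8 + 8 + 1 = 22.
22 exceeds 20, so the answer is No.

No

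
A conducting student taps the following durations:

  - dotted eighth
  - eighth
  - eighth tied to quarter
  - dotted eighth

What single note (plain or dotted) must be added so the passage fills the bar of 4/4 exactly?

eighth note

The bar of 4/4 = 16 sixteenth notes.
Express everything in sixteenth notes: dotted eighth = 3; eighth = 2; eighth tied to quarter (eighth + quarter) = 6; dotted eighth = 3.
Altogether 3 + 2 + 6 + 3 = 14.
Remaining: 16 − 14 = 2 sixteenth notes, which is a eighth note.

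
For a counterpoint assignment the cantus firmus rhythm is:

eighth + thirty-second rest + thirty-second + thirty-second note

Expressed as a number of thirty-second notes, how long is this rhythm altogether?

7

Express everything in thirty-second notes: eighth = 4; thirty-second rest = 1; thirty-second = 1; thirty-second note = 1.
Total: 4 + 1 + 1 + 1 = 7 thirty-second notes.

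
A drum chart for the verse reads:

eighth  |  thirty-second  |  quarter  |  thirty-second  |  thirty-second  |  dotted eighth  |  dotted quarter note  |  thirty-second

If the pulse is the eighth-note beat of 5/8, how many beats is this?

One eighth-note beat = 4 thirty-second notes.
Express everything in thirty-second notes: eighth = 4; thirty-second = 1; quarter = 8; thirty-second = 1; thirty-second = 1; dotted eighth = 6; dotted quarter note = 12; thirty-second = 1.
Total: 4 + 1 + 8 + 1 + 1 + 6 + 12 + 1 = 34.
34 ÷ 4 = 8.5 beats.

8.5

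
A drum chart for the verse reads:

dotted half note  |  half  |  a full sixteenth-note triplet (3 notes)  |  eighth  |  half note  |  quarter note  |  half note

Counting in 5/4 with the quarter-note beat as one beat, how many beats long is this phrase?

One quarter-note beat = 2 eighth notes.
Convert each value to eighth notes: dotted half note = 6; half = 4; a full sixteenth-note triplet (3 notes) (three triplet sixteenths span one eighth) = 1; eighth = 1; half note = 4; quarter note = 2; half note = 4.
Altogether 6 + 4 + 1 + 1 + 4 + 2 + 4 = 22.
22 ÷ 2 = 11 beats.

11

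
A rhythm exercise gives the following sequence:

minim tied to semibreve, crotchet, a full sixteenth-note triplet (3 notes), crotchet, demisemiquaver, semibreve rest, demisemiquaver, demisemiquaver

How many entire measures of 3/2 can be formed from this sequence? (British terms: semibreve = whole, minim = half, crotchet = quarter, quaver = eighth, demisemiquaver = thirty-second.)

2

One bar of 3/2 = 48 thirty-second notes.
Each duration in thirty-second notes: minim tied to semibreve (minim + semibreve) = 48; crotchet = 8; a full sixteenth-note triplet (3 notes) (three triplet sixteenths span one eighth) = 4; crotchet = 8; demisemiquaver = 1; semibreve rest = 32; demisemiquaver = 1; demisemiquaver = 1.
Adding: 48 + 8 + 4 + 8 + 1 + 32 + 1 + 1 = 103.
103 ÷ 48 = 2 complete bars with 7 left over.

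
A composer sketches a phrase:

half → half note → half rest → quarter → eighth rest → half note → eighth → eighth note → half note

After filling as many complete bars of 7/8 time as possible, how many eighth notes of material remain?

4

One bar of 7/8 = 7 eighth notes.
Convert each value to eighth notes: half = 4; half note = 4; half rest = 4; quarter = 2; eighth rest = 1; half note = 4; eighth = 1; eighth note = 1; half note = 4.
Altogether 4 + 4 + 4 + 2 + 1 + 4 + 1 + 1 + 4 = 25.
25 ÷ 7 = 3 complete bars with 4 eighth notes remaining.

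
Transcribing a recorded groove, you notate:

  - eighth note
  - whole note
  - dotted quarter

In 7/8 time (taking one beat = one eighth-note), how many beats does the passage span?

One eighth-note beat = 2 sixteenth notes.
Working in sixteenth notes: eighth note = 2; whole note = 16; dotted quarter = 6.
Total: 2 + 16 + 6 = 24.
24 ÷ 2 = 12 beats.

12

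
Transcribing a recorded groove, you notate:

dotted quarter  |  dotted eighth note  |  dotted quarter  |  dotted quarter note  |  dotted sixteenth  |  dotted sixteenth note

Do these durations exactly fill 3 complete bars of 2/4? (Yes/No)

One bar of 2/4 = 16 thirty-second notes, so 3 bars = 48.
Each duration in thirty-second notes: dotted quarter = 12; dotted eighth note = 6; dotted quarter = 12; dotted quarter note = 12; dotted sixteenth = 3; dotted sixteenth note = 3.
Total: 12 + 6 + 12 + 12 + 3 + 3 = 48.
48 equals 48, so the answer is Yes.

Yes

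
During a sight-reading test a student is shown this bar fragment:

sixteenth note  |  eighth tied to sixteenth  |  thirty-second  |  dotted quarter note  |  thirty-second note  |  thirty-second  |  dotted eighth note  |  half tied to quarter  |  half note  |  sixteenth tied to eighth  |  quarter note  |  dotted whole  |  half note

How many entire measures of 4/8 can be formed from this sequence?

One bar of 4/8 = 16 thirty-second notes.
In thirty-second notes: sixteenth note = 2; eighth tied to sixteenth (eighth + sixteenth) = 6; thirty-second = 1; dotted quarter note = 12; thirty-second note = 1; thirty-second = 1; dotted eighth note = 6; half tied to quarter (half + quarter) = 24; half note = 16; sixteenth tied to eighth (sixteenth + eighth) = 6; quarter note = 8; dotted whole = 48; half note = 16.
Adding: 2 + 6 + 1 + 12 + 1 + 1 + 6 + 24 + 16 + 6 + 8 + 48 + 16 = 147.
147 ÷ 16 = 9 complete bars with 3 left over.

9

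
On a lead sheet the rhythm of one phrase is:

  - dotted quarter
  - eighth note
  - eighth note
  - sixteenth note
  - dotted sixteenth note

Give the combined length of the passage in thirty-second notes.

In thirty-second notes: dotted quarter = 12; eighth note = 4; eighth note = 4; sixteenth note = 2; dotted sixteenth note = 3.
Adding: 12 + 4 + 4 + 2 + 3 = 25 thirty-second notes.

25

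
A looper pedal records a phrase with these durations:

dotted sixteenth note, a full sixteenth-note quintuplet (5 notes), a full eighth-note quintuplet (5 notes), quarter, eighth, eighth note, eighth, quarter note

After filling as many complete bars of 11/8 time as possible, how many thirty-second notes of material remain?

One bar of 11/8 = 44 thirty-second notes.
Each duration in thirty-second notes: dotted sixteenth note = 3; a full sixteenth-note quintuplet (5 notes) (five quintuplet sixteenths span one quarter) = 8; a full eighth-note quintuplet (5 notes) (five quintuplet eighths span one half) = 16; quarter = 8; eighth = 4; eighth note = 4; eighth = 4; quarter note = 8.
Total: 3 + 8 + 16 + 8 + 4 + 4 + 4 + 8 = 55.
55 ÷ 44 = 1 complete bar with 11 thirty-second notes remaining.

11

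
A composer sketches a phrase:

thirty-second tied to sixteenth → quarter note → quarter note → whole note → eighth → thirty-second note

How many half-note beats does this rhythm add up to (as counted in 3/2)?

3.5

One half-note beat = 16 thirty-second notes.
In thirty-second notes: thirty-second tied to sixteenth (thirty-second + sixteenth) = 3; quarter note = 8; quarter note = 8; whole note = 32; eighth = 4; thirty-second note = 1.
Altogether 3 + 8 + 8 + 32 + 4 + 1 = 56.
56 ÷ 16 = 3.5 beats.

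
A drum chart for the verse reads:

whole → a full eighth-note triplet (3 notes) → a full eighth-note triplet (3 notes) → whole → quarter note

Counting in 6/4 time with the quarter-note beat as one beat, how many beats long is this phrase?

11

One quarter-note beat = 2 eighth notes.
Each duration in eighth notes: whole = 8; a full eighth-note triplet (3 notes) (three triplet eighths span one quarter) = 2; a full eighth-note triplet (3 notes) (three triplet eighths span one quarter) = 2; whole = 8; quarter note = 2.
Sum: 8 + 2 + 2 + 8 + 2 = 22.
22 ÷ 2 = 11 beats.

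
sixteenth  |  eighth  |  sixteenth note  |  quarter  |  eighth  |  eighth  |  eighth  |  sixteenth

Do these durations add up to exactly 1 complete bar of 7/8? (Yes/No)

One bar of 7/8 = 14 sixteenth notes.
Convert each value to sixteenth notes: sixteenth = 1; eighth = 2; sixteenth note = 1; quarter = 4; eighth = 2; eighth = 2; eighth = 2; sixteenth = 1.
Altogether 1 + 2 + 1 + 4 + 2 + 2 + 2 + 1 = 15.
15 exceeds 14, so the answer is No.

No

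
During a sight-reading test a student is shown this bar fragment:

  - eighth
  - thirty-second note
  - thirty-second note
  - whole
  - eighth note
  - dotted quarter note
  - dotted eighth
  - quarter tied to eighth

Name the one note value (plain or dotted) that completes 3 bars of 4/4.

3 bars of 4/4 = 96 thirty-second notes.
Working in thirty-second notes: eighth = 4; thirty-second note = 1; thirty-second note = 1; whole = 32; eighth note = 4; dotted quarter note = 12; dotted eighth = 6; quarter tied to eighth (quarter + eighth) = 12.
Adding: 4 + 1 + 1 + 32 + 4 + 12 + 6 + 12 = 72.
Remaining: 96 − 72 = 24 thirty-second notes, which is a dotted half note.

dotted half note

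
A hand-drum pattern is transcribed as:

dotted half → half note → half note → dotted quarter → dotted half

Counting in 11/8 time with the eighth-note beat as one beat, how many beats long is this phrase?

23

One eighth-note beat = 2 sixteenth notes.
Express everything in sixteenth notes: dotted half = 12; half note = 8; half note = 8; dotted quarter = 6; dotted half = 12.
Altogether 12 + 8 + 8 + 6 + 12 = 46.
46 ÷ 2 = 23 beats.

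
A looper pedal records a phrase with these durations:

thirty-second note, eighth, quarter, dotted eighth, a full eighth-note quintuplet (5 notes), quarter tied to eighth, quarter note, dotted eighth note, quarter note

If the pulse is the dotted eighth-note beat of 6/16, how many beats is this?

One dotted eighth-note beat = 6 thirty-second notes.
Express everything in thirty-second notes: thirty-second note = 1; eighth = 4; quarter = 8; dotted eighth = 6; a full eighth-note quintuplet (5 notes) (five quintuplet eighths span one half) = 16; quarter tied to eighth (quarter + eighth) = 12; quarter note = 8; dotted eighth note = 6; quarter note = 8.
Total: 1 + 4 + 8 + 6 + 16 + 12 + 8 + 6 + 8 = 69.
69 ÷ 6 = 11.5 beats.

11.5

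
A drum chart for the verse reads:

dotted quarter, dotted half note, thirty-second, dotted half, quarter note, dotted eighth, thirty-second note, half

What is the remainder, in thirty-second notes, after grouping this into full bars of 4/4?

One bar of 4/4 = 32 thirty-second notes.
Working in thirty-second notes: dotted quarter = 12; dotted half note = 24; thirty-second = 1; dotted half = 24; quarter note = 8; dotted eighth = 6; thirty-second note = 1; half = 16.
Total: 12 + 24 + 1 + 24 + 8 + 6 + 1 + 16 = 92.
92 ÷ 32 = 2 complete bars with 28 thirty-second notes remaining.

28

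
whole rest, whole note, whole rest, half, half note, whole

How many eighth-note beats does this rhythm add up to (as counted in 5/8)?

40

One eighth-note beat = 2 sixteenth notes.
In sixteenth notes: whole rest = 16; whole note = 16; whole rest = 16; half = 8; half note = 8; whole = 16.
Sum: 16 + 16 + 16 + 8 + 8 + 16 = 80.
80 ÷ 2 = 40 beats.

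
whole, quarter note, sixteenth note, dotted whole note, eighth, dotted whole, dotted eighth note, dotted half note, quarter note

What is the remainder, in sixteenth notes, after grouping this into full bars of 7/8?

One bar of 7/8 = 14 sixteenth notes.
Convert each value to sixteenth notes: whole = 16; quarter note = 4; sixteenth note = 1; dotted whole note = 24; eighth = 2; dotted whole = 24; dotted eighth note = 3; dotted half note = 12; quarter note = 4.
Adding: 16 + 4 + 1 + 24 + 2 + 24 + 3 + 12 + 4 = 90.
90 ÷ 14 = 6 complete bars with 6 sixteenth notes remaining.

6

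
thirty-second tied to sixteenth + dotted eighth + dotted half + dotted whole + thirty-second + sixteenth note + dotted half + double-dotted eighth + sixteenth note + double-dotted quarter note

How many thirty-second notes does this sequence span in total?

131

In thirty-second notes: thirty-second tied to sixteenth (thirty-second + sixteenth) = 3; dotted eighth = 6; dotted half = 24; dotted whole = 48; thirty-second = 1; sixteenth note = 2; dotted half = 24; double-dotted eighth = 7; sixteenth note = 2; double-dotted quarter note = 14.
Total: 3 + 6 + 24 + 48 + 1 + 2 + 24 + 7 + 2 + 14 = 131 thirty-second notes.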